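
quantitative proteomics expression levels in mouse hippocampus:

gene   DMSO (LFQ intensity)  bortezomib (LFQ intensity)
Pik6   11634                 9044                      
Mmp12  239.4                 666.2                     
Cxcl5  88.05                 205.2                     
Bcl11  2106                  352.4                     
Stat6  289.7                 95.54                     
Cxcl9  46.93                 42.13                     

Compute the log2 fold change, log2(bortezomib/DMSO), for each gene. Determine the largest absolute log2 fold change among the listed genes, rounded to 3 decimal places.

log2(9044/11634) = -0.363  (Pik6)
log2(666.2/239.4) = 1.477  (Mmp12)
log2(205.2/88.05) = 1.221  (Cxcl5)
log2(352.4/2106) = -2.579  (Bcl11)
log2(95.54/289.7) = -1.600  (Stat6)
log2(42.13/46.93) = -0.156  (Cxcl9)
The largest magnitude belongs to Bcl11.

2.579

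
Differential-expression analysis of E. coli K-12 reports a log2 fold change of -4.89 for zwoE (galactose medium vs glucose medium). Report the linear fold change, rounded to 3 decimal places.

Fold change = 2^(-4.89) = 0.0337

0.034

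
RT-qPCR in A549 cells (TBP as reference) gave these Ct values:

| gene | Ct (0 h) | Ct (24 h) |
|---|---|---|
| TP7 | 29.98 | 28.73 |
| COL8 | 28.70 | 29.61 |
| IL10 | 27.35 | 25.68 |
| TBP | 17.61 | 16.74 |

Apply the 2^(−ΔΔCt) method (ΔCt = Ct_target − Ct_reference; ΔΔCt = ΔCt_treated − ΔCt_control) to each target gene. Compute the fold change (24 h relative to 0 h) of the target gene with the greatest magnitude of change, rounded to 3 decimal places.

TP7: ΔΔCt = (28.73−16.74) − (29.98−17.61) = 11.99 − 12.37 = -0.38; fold change = 2^0.38 = 1.301
COL8: ΔΔCt = (29.61−16.74) − (28.70−17.61) = 12.87 − 11.09 = 1.78; fold change = 2^-1.78 = 0.291
IL10: ΔΔCt = (25.68−16.74) − (27.35−17.61) = 8.94 − 9.74 = -0.80; fold change = 2^0.80 = 1.741
COL8 has the largest |ΔΔCt| = 1.78.

0.291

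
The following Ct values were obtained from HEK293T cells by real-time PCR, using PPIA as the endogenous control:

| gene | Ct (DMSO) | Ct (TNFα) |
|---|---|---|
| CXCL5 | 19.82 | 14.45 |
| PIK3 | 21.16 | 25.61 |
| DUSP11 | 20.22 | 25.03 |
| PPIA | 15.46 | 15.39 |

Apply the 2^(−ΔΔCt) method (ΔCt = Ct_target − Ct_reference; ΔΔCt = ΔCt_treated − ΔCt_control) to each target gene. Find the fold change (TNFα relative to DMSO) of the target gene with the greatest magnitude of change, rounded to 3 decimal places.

CXCL5: ΔΔCt = (14.45−15.39) − (19.82−15.46) = -0.94 − 4.36 = -5.30; fold change = 2^5.30 = 39.397
PIK3: ΔΔCt = (25.61−15.39) − (21.16−15.46) = 10.22 − 5.70 = 4.52; fold change = 2^-4.52 = 0.044
DUSP11: ΔΔCt = (25.03−15.39) − (20.22−15.46) = 9.64 − 4.76 = 4.88; fold change = 2^-4.88 = 0.034
CXCL5 has the largest |ΔΔCt| = 5.30.

39.397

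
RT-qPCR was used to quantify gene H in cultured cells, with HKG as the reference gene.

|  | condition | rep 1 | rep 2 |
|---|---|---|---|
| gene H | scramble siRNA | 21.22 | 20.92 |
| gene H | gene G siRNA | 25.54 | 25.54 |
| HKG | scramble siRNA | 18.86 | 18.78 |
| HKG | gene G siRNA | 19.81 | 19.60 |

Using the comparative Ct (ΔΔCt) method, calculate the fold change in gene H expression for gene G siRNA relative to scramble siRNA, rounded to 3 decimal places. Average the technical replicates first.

0.083

Mean Ct: gene H scramble siRNA 21.070; gene H gene G siRNA 25.540; HKG scramble siRNA 18.820; HKG gene G siRNA 19.705
ΔCt(scramble siRNA) = 21.070 − 18.820 = 2.250
ΔCt(gene G siRNA) = 25.540 − 19.705 = 5.835
ΔΔCt = 5.835 − 2.250 = 3.585
Fold change = 2^(−3.585) = 0.0833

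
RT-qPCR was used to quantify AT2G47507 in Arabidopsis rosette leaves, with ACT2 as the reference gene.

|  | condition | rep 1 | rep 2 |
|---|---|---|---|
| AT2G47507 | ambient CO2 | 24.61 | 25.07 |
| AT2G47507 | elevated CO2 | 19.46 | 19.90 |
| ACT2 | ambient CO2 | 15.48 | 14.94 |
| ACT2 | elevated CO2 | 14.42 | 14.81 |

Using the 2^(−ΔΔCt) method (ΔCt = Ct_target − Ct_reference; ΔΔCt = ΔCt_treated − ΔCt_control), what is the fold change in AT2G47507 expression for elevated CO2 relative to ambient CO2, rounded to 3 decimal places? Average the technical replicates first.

23.670

Mean Ct: AT2G47507 ambient CO2 24.840; AT2G47507 elevated CO2 19.680; ACT2 ambient CO2 15.210; ACT2 elevated CO2 14.615
ΔCt(ambient CO2) = 24.840 − 15.210 = 9.630
ΔCt(elevated CO2) = 19.680 − 14.615 = 5.065
ΔΔCt = 5.065 − 9.630 = -4.565
Fold change = 2^(−(-4.565)) = 2^4.565 = 23.6702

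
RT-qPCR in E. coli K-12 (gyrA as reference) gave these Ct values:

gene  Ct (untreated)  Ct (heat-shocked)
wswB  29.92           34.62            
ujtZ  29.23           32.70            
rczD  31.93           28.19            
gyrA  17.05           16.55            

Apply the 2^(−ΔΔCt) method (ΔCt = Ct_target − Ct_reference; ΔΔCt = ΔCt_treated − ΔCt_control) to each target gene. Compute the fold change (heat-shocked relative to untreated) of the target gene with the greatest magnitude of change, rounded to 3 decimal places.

0.027

wswB: ΔΔCt = (34.62−16.55) − (29.92−17.05) = 18.07 − 12.87 = 5.20; fold change = 2^-5.20 = 0.027
ujtZ: ΔΔCt = (32.70−16.55) − (29.23−17.05) = 16.15 − 12.18 = 3.97; fold change = 2^-3.97 = 0.064
rczD: ΔΔCt = (28.19−16.55) − (31.93−17.05) = 11.64 − 14.88 = -3.24; fold change = 2^3.24 = 9.448
wswB has the largest |ΔΔCt| = 5.20.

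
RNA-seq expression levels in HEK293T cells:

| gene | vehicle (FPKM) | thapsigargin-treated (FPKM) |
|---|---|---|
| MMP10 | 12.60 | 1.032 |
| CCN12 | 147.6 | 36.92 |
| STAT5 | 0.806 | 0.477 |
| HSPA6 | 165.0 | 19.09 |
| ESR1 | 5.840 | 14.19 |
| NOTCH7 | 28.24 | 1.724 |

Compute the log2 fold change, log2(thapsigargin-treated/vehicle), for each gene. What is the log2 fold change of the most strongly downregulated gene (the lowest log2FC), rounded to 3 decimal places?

log2(1.032/12.60) = -3.610  (MMP10)
log2(36.92/147.6) = -1.999  (CCN12)
log2(0.477/0.806) = -0.757  (STAT5)
log2(19.09/165.0) = -3.112  (HSPA6)
log2(14.19/5.840) = 1.281  (ESR1)
log2(1.724/28.24) = -4.034  (NOTCH7)
NOTCH7 is most strongly downregulated.

-4.034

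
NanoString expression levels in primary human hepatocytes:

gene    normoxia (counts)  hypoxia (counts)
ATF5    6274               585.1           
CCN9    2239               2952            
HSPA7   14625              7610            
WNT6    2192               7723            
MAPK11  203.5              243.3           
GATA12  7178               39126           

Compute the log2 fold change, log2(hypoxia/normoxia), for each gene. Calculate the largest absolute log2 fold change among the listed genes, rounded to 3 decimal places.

3.423

log2(585.1/6274) = -3.423  (ATF5)
log2(2952/2239) = 0.399  (CCN9)
log2(7610/14625) = -0.942  (HSPA7)
log2(7723/2192) = 1.817  (WNT6)
log2(243.3/203.5) = 0.258  (MAPK11)
log2(39126/7178) = 2.446  (GATA12)
The largest magnitude belongs to ATF5.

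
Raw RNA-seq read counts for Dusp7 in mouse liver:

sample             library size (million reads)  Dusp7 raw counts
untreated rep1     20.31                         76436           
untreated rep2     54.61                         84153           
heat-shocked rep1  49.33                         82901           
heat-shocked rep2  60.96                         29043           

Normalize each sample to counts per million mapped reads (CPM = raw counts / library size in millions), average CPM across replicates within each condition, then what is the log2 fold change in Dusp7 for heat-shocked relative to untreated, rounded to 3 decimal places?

CPM(untreated rep1) = 76436 / 20.31 = 3763.4663
CPM(untreated rep2) = 84153 / 54.61 = 1540.9815
CPM(heat-shocked rep1) = 82901 / 49.33 = 1680.5392
CPM(heat-shocked rep2) = 29043 / 60.96 = 476.4272
mean CPM(untreated) = 2652.2239; mean CPM(heat-shocked) = 1078.4832
Fold change = 1078.4832 / 2652.2239 = 0.40663
log2(0.40663) = -1.2982

-1.298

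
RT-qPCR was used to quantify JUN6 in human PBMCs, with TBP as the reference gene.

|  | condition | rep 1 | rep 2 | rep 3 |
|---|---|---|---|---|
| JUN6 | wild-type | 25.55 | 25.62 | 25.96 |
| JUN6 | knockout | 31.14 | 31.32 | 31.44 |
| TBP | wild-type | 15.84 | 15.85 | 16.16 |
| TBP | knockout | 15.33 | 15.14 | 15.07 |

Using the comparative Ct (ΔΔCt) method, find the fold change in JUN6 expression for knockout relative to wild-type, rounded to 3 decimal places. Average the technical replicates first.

0.012

Mean Ct: JUN6 wild-type 25.710; JUN6 knockout 31.300; TBP wild-type 15.950; TBP knockout 15.180
ΔCt(wild-type) = 25.710 − 15.950 = 9.760
ΔCt(knockout) = 31.300 − 15.180 = 16.120
ΔΔCt = 16.120 − 9.760 = 6.360
Fold change = 2^(−6.360) = 0.0122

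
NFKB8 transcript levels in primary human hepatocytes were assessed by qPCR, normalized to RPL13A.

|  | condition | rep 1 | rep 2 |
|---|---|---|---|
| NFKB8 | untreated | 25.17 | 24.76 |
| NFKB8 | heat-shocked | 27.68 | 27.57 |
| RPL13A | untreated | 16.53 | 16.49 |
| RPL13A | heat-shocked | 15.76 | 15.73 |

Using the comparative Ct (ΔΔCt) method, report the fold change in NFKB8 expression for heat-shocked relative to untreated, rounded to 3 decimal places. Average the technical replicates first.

0.093

Mean Ct: NFKB8 untreated 24.965; NFKB8 heat-shocked 27.625; RPL13A untreated 16.510; RPL13A heat-shocked 15.745
ΔCt(untreated) = 24.965 − 16.510 = 8.455
ΔCt(heat-shocked) = 27.625 − 15.745 = 11.880
ΔΔCt = 11.880 − 8.455 = 3.425
Fold change = 2^(−3.425) = 0.0931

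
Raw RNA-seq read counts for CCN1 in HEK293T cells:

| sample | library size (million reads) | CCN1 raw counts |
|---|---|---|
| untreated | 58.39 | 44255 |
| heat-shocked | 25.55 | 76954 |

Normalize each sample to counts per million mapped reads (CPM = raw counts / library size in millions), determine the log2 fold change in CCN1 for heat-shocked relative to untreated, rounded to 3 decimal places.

CPM(untreated) = 44255 / 58.39 = 757.9209
CPM(heat-shocked) = 76954 / 25.55 = 3011.8982
Fold change = 3011.8982 / 757.9209 = 3.97390
log2(3.97390) = 1.9906

1.991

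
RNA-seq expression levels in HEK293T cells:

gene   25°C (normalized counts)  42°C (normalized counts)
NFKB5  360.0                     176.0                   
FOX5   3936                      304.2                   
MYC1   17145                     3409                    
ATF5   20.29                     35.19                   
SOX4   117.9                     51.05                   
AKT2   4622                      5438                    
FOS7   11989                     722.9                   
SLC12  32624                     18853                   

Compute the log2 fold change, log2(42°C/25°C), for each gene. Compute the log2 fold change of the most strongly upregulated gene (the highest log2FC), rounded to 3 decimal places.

0.794

log2(176.0/360.0) = -1.032  (NFKB5)
log2(304.2/3936) = -3.694  (FOX5)
log2(3409/17145) = -2.330  (MYC1)
log2(35.19/20.29) = 0.794  (ATF5)
log2(51.05/117.9) = -1.208  (SOX4)
log2(5438/4622) = 0.235  (AKT2)
log2(722.9/11989) = -4.052  (FOS7)
log2(18853/32624) = -0.791  (SLC12)
ATF5 is most strongly upregulated.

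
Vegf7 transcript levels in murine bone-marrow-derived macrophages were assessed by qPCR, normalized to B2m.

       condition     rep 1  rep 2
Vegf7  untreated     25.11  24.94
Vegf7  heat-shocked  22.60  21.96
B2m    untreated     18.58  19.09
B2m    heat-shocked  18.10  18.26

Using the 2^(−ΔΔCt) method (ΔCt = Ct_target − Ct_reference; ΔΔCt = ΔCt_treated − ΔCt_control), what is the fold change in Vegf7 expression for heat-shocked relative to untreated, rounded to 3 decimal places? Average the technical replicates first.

4.257

Mean Ct: Vegf7 untreated 25.025; Vegf7 heat-shocked 22.280; B2m untreated 18.835; B2m heat-shocked 18.180
ΔCt(untreated) = 25.025 − 18.835 = 6.190
ΔCt(heat-shocked) = 22.280 − 18.180 = 4.100
ΔΔCt = 4.100 − 6.190 = -2.090
Fold change = 2^(−(-2.090)) = 2^2.090 = 4.2575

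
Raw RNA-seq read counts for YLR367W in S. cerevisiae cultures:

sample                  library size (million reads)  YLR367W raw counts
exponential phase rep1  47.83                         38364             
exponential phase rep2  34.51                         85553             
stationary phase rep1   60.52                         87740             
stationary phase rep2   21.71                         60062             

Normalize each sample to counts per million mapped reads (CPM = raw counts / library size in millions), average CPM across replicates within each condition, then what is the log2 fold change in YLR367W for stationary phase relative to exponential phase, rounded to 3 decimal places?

CPM(exponential phase rep1) = 38364 / 47.83 = 802.0907
CPM(exponential phase rep2) = 85553 / 34.51 = 2479.0785
CPM(stationary phase rep1) = 87740 / 60.52 = 1449.7687
CPM(stationary phase rep2) = 60062 / 21.71 = 2766.5592
mean CPM(exponential phase) = 1640.5846; mean CPM(stationary phase) = 2108.1639
Fold change = 2108.1639 / 1640.5846 = 1.28501
log2(1.28501) = 0.3618

0.362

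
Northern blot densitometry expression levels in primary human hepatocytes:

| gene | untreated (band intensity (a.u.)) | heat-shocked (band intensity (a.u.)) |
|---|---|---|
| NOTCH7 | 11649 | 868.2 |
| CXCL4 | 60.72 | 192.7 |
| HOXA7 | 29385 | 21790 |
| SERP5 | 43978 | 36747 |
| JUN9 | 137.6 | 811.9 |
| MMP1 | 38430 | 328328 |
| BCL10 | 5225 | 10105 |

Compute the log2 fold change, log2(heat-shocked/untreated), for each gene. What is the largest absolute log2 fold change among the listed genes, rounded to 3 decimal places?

3.746

log2(868.2/11649) = -3.746  (NOTCH7)
log2(192.7/60.72) = 1.666  (CXCL4)
log2(21790/29385) = -0.431  (HOXA7)
log2(36747/43978) = -0.259  (SERP5)
log2(811.9/137.6) = 2.561  (JUN9)
log2(328328/38430) = 3.095  (MMP1)
log2(10105/5225) = 0.952  (BCL10)
The largest magnitude belongs to NOTCH7.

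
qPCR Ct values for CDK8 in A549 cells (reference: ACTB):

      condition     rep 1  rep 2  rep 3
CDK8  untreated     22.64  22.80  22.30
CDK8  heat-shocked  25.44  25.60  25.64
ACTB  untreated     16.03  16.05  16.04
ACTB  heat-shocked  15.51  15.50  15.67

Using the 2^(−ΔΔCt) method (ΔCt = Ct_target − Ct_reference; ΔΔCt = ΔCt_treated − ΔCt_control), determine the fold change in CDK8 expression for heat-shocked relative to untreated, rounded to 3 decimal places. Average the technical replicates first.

Mean Ct: CDK8 untreated 22.580; CDK8 heat-shocked 25.560; ACTB untreated 16.040; ACTB heat-shocked 15.560
ΔCt(untreated) = 22.580 − 16.040 = 6.540
ΔCt(heat-shocked) = 25.560 − 15.560 = 10.000
ΔΔCt = 10.000 − 6.540 = 3.460
Fold change = 2^(−3.460) = 0.0909

0.091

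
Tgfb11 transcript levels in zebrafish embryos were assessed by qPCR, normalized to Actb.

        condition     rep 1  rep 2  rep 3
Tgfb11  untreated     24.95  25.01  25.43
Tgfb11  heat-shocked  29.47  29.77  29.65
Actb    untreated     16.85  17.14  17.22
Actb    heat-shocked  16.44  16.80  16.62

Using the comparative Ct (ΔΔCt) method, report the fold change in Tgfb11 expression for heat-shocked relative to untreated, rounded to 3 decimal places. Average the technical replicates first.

Mean Ct: Tgfb11 untreated 25.130; Tgfb11 heat-shocked 29.630; Actb untreated 17.070; Actb heat-shocked 16.620
ΔCt(untreated) = 25.130 − 17.070 = 8.060
ΔCt(heat-shocked) = 29.630 − 16.620 = 13.010
ΔΔCt = 13.010 − 8.060 = 4.950
Fold change = 2^(−4.950) = 0.0324

0.032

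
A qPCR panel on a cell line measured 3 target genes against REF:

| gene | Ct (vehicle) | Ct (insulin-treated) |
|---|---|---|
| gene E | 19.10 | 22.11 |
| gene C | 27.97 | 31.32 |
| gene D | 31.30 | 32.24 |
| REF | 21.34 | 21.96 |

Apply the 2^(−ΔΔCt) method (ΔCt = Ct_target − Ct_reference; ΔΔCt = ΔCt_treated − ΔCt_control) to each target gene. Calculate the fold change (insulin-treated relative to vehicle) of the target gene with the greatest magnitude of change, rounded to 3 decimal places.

gene E: ΔΔCt = (22.11−21.96) − (19.10−21.34) = 0.15 − (-2.24) = 2.39; fold change = 2^-2.39 = 0.191
gene C: ΔΔCt = (31.32−21.96) − (27.97−21.34) = 9.36 − 6.63 = 2.73; fold change = 2^-2.73 = 0.151
gene D: ΔΔCt = (32.24−21.96) − (31.30−21.34) = 10.28 − 9.96 = 0.32; fold change = 2^-0.32 = 0.801
gene C has the largest |ΔΔCt| = 2.73.

0.151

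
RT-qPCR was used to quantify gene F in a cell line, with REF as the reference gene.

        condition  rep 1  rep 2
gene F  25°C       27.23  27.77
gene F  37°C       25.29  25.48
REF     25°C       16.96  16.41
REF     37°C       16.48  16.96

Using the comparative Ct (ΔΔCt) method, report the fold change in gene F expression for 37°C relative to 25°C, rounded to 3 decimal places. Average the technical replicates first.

Mean Ct: gene F 25°C 27.500; gene F 37°C 25.385; REF 25°C 16.685; REF 37°C 16.720
ΔCt(25°C) = 27.500 − 16.685 = 10.815
ΔCt(37°C) = 25.385 − 16.720 = 8.665
ΔΔCt = 8.665 − 10.815 = -2.150
Fold change = 2^(−(-2.150)) = 2^2.150 = 4.4383

4.438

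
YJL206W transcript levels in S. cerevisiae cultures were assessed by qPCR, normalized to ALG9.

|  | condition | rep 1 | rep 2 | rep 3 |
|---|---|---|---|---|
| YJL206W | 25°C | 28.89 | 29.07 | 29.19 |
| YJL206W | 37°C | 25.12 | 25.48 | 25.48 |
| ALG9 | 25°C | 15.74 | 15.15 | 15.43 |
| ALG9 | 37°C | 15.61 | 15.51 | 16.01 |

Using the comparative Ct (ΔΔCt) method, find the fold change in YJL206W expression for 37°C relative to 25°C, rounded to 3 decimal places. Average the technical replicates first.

Mean Ct: YJL206W 25°C 29.050; YJL206W 37°C 25.360; ALG9 25°C 15.440; ALG9 37°C 15.710
ΔCt(25°C) = 29.050 − 15.440 = 13.610
ΔCt(37°C) = 25.360 − 15.710 = 9.650
ΔΔCt = 9.650 − 13.610 = -3.960
Fold change = 2^(−(-3.960)) = 2^3.960 = 15.5625

15.562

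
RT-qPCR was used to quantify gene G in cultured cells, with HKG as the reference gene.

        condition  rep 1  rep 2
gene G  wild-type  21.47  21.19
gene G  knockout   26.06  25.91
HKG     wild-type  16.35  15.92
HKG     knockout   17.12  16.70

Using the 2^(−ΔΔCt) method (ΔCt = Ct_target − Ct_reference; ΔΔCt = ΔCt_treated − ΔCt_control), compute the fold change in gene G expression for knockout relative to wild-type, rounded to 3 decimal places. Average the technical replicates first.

0.068

Mean Ct: gene G wild-type 21.330; gene G knockout 25.985; HKG wild-type 16.135; HKG knockout 16.910
ΔCt(wild-type) = 21.330 − 16.135 = 5.195
ΔCt(knockout) = 25.985 − 16.910 = 9.075
ΔΔCt = 9.075 − 5.195 = 3.880
Fold change = 2^(−3.880) = 0.0679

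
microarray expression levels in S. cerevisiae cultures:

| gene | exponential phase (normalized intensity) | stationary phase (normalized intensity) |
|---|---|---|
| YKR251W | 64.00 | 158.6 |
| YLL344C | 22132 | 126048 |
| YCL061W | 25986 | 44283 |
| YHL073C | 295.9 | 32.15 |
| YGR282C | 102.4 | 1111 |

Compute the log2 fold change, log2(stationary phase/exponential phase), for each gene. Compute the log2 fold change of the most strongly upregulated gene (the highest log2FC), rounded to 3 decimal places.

3.440

log2(158.6/64.00) = 1.309  (YKR251W)
log2(126048/22132) = 2.510  (YLL344C)
log2(44283/25986) = 0.769  (YCL061W)
log2(32.15/295.9) = -3.202  (YHL073C)
log2(1111/102.4) = 3.440  (YGR282C)
YGR282C is most strongly upregulated.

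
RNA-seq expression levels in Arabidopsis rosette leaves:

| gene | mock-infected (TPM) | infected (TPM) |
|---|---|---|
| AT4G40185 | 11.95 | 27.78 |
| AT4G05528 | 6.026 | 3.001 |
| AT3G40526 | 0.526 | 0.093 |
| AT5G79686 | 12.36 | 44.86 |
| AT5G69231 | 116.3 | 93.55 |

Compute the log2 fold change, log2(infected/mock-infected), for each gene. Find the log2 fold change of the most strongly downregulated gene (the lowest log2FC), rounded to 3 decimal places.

log2(27.78/11.95) = 1.217  (AT4G40185)
log2(3.001/6.026) = -1.006  (AT4G05528)
log2(0.093/0.526) = -2.500  (AT3G40526)
log2(44.86/12.36) = 1.860  (AT5G79686)
log2(93.55/116.3) = -0.314  (AT5G69231)
AT3G40526 is most strongly downregulated.

-2.500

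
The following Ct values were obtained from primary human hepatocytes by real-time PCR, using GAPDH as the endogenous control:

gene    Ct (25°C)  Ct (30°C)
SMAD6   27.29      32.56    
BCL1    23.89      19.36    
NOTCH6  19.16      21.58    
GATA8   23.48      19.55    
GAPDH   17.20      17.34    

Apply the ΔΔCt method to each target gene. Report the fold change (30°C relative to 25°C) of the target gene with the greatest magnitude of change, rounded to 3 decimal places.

SMAD6: ΔΔCt = (32.56−17.34) − (27.29−17.20) = 15.22 − 10.09 = 5.13; fold change = 2^-5.13 = 0.029
BCL1: ΔΔCt = (19.36−17.34) − (23.89−17.20) = 2.02 − 6.69 = -4.67; fold change = 2^4.67 = 25.457
NOTCH6: ΔΔCt = (21.58−17.34) − (19.16−17.20) = 4.24 − 1.96 = 2.28; fold change = 2^-2.28 = 0.206
GATA8: ΔΔCt = (19.55−17.34) − (23.48−17.20) = 2.21 − 6.28 = -4.07; fold change = 2^4.07 = 16.795
SMAD6 has the largest |ΔΔCt| = 5.13.

0.029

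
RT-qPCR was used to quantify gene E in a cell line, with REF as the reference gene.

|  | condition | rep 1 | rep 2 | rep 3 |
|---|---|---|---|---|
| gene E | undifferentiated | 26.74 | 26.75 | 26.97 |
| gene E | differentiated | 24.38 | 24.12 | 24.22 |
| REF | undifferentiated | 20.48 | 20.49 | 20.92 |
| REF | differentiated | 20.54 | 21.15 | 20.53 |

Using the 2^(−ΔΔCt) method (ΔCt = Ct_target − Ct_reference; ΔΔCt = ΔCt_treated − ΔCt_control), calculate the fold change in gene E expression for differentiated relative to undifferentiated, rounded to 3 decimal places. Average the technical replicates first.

Mean Ct: gene E undifferentiated 26.820; gene E differentiated 24.240; REF undifferentiated 20.630; REF differentiated 20.740
ΔCt(undifferentiated) = 26.820 − 20.630 = 6.190
ΔCt(differentiated) = 24.240 − 20.740 = 3.500
ΔΔCt = 3.500 − 6.190 = -2.690
Fold change = 2^(−(-2.690)) = 2^2.690 = 6.4531

6.453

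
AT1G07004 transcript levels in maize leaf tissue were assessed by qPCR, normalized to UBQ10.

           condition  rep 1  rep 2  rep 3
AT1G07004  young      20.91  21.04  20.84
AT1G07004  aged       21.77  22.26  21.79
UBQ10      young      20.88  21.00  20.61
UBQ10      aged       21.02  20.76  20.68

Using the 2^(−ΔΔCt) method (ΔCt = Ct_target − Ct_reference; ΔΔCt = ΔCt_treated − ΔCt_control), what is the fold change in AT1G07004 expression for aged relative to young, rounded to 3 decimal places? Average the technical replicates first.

Mean Ct: AT1G07004 young 20.930; AT1G07004 aged 21.940; UBQ10 young 20.830; UBQ10 aged 20.820
ΔCt(young) = 20.930 − 20.830 = 0.100
ΔCt(aged) = 21.940 − 20.820 = 1.120
ΔΔCt = 1.120 − 0.100 = 1.020
Fold change = 2^(−1.020) = 0.4931

0.493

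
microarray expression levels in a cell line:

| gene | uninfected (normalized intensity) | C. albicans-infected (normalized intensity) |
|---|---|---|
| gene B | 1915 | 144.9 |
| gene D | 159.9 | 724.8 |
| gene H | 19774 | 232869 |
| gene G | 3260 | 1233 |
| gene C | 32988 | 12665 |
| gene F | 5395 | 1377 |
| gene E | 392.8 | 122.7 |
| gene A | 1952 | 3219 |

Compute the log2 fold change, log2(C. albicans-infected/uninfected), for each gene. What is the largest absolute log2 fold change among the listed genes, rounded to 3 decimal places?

log2(144.9/1915) = -3.724  (gene B)
log2(724.8/159.9) = 2.180  (gene D)
log2(232869/19774) = 3.558  (gene H)
log2(1233/3260) = -1.403  (gene G)
log2(12665/32988) = -1.381  (gene C)
log2(1377/5395) = -1.970  (gene F)
log2(122.7/392.8) = -1.679  (gene E)
log2(3219/1952) = 0.722  (gene A)
The largest magnitude belongs to gene B.

3.724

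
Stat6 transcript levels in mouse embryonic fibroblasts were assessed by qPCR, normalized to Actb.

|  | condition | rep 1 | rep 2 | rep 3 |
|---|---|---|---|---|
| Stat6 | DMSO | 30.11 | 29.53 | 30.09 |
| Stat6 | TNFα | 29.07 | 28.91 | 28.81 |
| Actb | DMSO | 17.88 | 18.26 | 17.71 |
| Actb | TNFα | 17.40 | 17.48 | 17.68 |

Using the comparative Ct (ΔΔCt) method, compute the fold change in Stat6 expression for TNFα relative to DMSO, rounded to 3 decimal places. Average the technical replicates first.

1.464

Mean Ct: Stat6 DMSO 29.910; Stat6 TNFα 28.930; Actb DMSO 17.950; Actb TNFα 17.520
ΔCt(DMSO) = 29.910 − 17.950 = 11.960
ΔCt(TNFα) = 28.930 − 17.520 = 11.410
ΔΔCt = 11.410 − 11.960 = -0.550
Fold change = 2^(−(-0.550)) = 2^0.550 = 1.4641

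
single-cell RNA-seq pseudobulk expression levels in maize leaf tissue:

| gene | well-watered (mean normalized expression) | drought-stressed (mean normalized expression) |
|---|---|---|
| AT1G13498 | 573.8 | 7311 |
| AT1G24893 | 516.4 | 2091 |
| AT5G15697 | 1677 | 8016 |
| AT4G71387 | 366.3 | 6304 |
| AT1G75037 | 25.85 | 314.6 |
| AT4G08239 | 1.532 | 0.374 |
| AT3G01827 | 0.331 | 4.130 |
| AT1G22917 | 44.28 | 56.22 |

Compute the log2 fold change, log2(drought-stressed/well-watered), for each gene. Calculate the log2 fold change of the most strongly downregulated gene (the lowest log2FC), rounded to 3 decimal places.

-2.034

log2(7311/573.8) = 3.671  (AT1G13498)
log2(2091/516.4) = 2.018  (AT1G24893)
log2(8016/1677) = 2.257  (AT5G15697)
log2(6304/366.3) = 4.105  (AT4G71387)
log2(314.6/25.85) = 3.605  (AT1G75037)
log2(0.374/1.532) = -2.034  (AT4G08239)
log2(4.130/0.331) = 3.641  (AT3G01827)
log2(56.22/44.28) = 0.344  (AT1G22917)
AT4G08239 is most strongly downregulated.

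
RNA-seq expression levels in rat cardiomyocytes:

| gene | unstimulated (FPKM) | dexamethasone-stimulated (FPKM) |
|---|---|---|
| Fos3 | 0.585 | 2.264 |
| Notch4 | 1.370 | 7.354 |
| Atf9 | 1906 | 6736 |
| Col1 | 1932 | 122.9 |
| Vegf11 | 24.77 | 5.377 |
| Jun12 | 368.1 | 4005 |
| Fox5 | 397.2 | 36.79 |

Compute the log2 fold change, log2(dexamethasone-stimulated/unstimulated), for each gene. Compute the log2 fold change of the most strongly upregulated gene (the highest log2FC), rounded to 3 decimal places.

log2(2.264/0.585) = 1.952  (Fos3)
log2(7.354/1.370) = 2.424  (Notch4)
log2(6736/1906) = 1.821  (Atf9)
log2(122.9/1932) = -3.975  (Col1)
log2(5.377/24.77) = -2.204  (Vegf11)
log2(4005/368.1) = 3.444  (Jun12)
log2(36.79/397.2) = -3.432  (Fox5)
Jun12 is most strongly upregulated.

3.444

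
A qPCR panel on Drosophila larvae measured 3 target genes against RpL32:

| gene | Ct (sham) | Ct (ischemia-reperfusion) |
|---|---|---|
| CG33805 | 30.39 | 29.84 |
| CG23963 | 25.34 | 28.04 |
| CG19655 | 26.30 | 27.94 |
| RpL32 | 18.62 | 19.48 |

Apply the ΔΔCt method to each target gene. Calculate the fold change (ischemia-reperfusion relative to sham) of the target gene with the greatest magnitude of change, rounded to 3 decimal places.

0.279

CG33805: ΔΔCt = (29.84−19.48) − (30.39−18.62) = 10.36 − 11.77 = -1.41; fold change = 2^1.41 = 2.657
CG23963: ΔΔCt = (28.04−19.48) − (25.34−18.62) = 8.56 − 6.72 = 1.84; fold change = 2^-1.84 = 0.279
CG19655: ΔΔCt = (27.94−19.48) − (26.30−18.62) = 8.46 − 7.68 = 0.78; fold change = 2^-0.78 = 0.582
CG23963 has the largest |ΔΔCt| = 1.84.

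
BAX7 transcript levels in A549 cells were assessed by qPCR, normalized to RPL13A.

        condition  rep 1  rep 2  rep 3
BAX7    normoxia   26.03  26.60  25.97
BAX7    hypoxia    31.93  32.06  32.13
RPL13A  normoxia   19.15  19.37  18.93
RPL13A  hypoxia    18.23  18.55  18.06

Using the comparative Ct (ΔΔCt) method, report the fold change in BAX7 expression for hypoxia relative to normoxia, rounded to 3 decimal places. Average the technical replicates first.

Mean Ct: BAX7 normoxia 26.200; BAX7 hypoxia 32.040; RPL13A normoxia 19.150; RPL13A hypoxia 18.280
ΔCt(normoxia) = 26.200 − 19.150 = 7.050
ΔCt(hypoxia) = 32.040 − 18.280 = 13.760
ΔΔCt = 13.760 − 7.050 = 6.710
Fold change = 2^(−6.710) = 0.0096

0.010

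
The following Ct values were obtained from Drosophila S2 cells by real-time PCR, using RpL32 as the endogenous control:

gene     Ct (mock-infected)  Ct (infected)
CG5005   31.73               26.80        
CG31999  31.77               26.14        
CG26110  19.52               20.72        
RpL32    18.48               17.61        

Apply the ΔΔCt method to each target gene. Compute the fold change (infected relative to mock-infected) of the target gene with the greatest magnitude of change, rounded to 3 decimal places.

27.096

CG5005: ΔΔCt = (26.80−17.61) − (31.73−18.48) = 9.19 − 13.25 = -4.06; fold change = 2^4.06 = 16.679
CG31999: ΔΔCt = (26.14−17.61) − (31.77−18.48) = 8.53 − 13.29 = -4.76; fold change = 2^4.76 = 27.096
CG26110: ΔΔCt = (20.72−17.61) − (19.52−18.48) = 3.11 − 1.04 = 2.07; fold change = 2^-2.07 = 0.238
CG31999 has the largest |ΔΔCt| = 4.76.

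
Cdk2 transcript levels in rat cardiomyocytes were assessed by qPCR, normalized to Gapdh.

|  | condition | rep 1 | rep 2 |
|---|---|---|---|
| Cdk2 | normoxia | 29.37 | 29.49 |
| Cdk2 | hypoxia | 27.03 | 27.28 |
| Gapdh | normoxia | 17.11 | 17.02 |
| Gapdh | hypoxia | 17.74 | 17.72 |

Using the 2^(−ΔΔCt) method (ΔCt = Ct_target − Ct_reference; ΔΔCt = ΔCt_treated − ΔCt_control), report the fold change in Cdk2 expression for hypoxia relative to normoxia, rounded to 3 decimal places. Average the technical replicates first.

Mean Ct: Cdk2 normoxia 29.430; Cdk2 hypoxia 27.155; Gapdh normoxia 17.065; Gapdh hypoxia 17.730
ΔCt(normoxia) = 29.430 − 17.065 = 12.365
ΔCt(hypoxia) = 27.155 − 17.730 = 9.425
ΔΔCt = 9.425 − 12.365 = -2.940
Fold change = 2^(−(-2.940)) = 2^2.940 = 7.6741

7.674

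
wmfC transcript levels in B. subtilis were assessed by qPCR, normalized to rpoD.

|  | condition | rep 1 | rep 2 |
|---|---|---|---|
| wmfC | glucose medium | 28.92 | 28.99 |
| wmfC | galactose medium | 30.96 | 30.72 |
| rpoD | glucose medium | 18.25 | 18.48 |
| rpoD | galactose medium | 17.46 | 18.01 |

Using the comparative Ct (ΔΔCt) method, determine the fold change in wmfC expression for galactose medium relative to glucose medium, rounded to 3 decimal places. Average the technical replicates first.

Mean Ct: wmfC glucose medium 28.955; wmfC galactose medium 30.840; rpoD glucose medium 18.365; rpoD galactose medium 17.735
ΔCt(glucose medium) = 28.955 − 18.365 = 10.590
ΔCt(galactose medium) = 30.840 − 17.735 = 13.105
ΔΔCt = 13.105 − 10.590 = 2.515
Fold change = 2^(−2.515) = 0.1749

0.175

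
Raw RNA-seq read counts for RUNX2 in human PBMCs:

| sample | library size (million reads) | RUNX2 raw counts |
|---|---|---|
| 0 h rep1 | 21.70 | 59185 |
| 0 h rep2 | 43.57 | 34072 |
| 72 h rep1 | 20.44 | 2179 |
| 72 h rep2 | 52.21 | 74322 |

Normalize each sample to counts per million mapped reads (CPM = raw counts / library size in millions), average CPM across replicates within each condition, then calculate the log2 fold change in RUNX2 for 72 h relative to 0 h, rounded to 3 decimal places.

CPM(0 h rep1) = 59185 / 21.70 = 2727.4194
CPM(0 h rep2) = 34072 / 43.57 = 782.0060
CPM(72 h rep1) = 2179 / 20.44 = 106.6047
CPM(72 h rep2) = 74322 / 52.21 = 1423.5204
mean CPM(0 h) = 1754.7127; mean CPM(72 h) = 765.0625
Fold change = 765.0625 / 1754.7127 = 0.43600
log2(0.43600) = -1.1976

-1.198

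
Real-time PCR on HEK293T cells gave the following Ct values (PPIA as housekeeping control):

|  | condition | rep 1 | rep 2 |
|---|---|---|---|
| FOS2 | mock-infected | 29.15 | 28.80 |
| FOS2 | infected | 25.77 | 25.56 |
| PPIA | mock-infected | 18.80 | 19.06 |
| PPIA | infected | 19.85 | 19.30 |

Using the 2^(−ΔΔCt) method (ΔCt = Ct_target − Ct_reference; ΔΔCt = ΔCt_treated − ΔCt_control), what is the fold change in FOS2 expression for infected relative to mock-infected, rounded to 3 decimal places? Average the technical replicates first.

Mean Ct: FOS2 mock-infected 28.975; FOS2 infected 25.665; PPIA mock-infected 18.930; PPIA infected 19.575
ΔCt(mock-infected) = 28.975 − 18.930 = 10.045
ΔCt(infected) = 25.665 − 19.575 = 6.090
ΔΔCt = 6.090 − 10.045 = -3.955
Fold change = 2^(−(-3.955)) = 2^3.955 = 15.5086

15.509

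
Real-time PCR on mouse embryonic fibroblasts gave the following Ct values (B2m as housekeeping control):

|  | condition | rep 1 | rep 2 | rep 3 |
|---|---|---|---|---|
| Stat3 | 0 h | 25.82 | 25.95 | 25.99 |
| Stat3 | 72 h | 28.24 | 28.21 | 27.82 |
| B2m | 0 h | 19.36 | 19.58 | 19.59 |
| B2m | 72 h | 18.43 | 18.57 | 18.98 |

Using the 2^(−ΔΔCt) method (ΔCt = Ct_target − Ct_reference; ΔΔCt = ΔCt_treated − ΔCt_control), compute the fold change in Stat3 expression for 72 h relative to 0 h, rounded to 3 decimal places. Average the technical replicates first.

0.123

Mean Ct: Stat3 0 h 25.920; Stat3 72 h 28.090; B2m 0 h 19.510; B2m 72 h 18.660
ΔCt(0 h) = 25.920 − 19.510 = 6.410
ΔCt(72 h) = 28.090 − 18.660 = 9.430
ΔΔCt = 9.430 − 6.410 = 3.020
Fold change = 2^(−3.020) = 0.1233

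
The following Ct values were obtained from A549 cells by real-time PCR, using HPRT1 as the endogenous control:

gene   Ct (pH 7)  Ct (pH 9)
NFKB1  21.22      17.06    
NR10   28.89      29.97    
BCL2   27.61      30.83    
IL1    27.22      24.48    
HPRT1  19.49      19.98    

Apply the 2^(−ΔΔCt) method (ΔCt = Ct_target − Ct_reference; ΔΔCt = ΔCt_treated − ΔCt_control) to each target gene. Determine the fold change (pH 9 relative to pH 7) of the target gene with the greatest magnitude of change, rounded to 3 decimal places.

NFKB1: ΔΔCt = (17.06−19.98) − (21.22−19.49) = -2.92 − 1.73 = -4.65; fold change = 2^4.65 = 25.107
NR10: ΔΔCt = (29.97−19.98) − (28.89−19.49) = 9.99 − 9.40 = 0.59; fold change = 2^-0.59 = 0.664
BCL2: ΔΔCt = (30.83−19.98) − (27.61−19.49) = 10.85 − 8.12 = 2.73; fold change = 2^-2.73 = 0.151
IL1: ΔΔCt = (24.48−19.98) − (27.22−19.49) = 4.50 − 7.73 = -3.23; fold change = 2^3.23 = 9.383
NFKB1 has the largest |ΔΔCt| = 4.65.

25.107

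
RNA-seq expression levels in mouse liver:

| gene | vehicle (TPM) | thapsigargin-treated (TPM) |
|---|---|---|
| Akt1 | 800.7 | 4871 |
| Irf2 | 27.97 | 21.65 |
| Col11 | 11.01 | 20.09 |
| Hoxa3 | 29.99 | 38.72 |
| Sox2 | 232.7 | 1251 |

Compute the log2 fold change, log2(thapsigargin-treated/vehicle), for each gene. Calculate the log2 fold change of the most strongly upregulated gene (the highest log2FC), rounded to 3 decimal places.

log2(4871/800.7) = 2.605  (Akt1)
log2(21.65/27.97) = -0.370  (Irf2)
log2(20.09/11.01) = 0.868  (Col11)
log2(38.72/29.99) = 0.369  (Hoxa3)
log2(1251/232.7) = 2.427  (Sox2)
Akt1 is most strongly upregulated.

2.605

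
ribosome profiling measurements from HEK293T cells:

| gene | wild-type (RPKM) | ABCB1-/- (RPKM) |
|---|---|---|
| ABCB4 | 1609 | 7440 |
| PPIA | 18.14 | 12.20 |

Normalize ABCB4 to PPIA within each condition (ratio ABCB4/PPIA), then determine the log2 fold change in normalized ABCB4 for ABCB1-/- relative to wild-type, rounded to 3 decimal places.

2.781

ABCB4/PPIA (wild-type) = 1609 / 18.14 = 88.699
ABCB4/PPIA (ABCB1-/-) = 7440 / 12.20 = 609.84
Fold change = 609.84 / 88.699 = 6.8753
log2(6.8753) = 2.7814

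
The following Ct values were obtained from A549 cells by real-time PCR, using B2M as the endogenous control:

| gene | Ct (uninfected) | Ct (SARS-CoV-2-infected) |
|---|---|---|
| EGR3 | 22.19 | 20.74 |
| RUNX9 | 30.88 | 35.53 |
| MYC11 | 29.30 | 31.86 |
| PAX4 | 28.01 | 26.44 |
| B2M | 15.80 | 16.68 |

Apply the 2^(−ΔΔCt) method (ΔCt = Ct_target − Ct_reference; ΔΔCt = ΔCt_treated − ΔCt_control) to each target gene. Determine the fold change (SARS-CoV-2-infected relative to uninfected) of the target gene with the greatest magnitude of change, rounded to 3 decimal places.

0.073

EGR3: ΔΔCt = (20.74−16.68) − (22.19−15.80) = 4.06 − 6.39 = -2.33; fold change = 2^2.33 = 5.028
RUNX9: ΔΔCt = (35.53−16.68) − (30.88−15.80) = 18.85 − 15.08 = 3.77; fold change = 2^-3.77 = 0.073
MYC11: ΔΔCt = (31.86−16.68) − (29.30−15.80) = 15.18 − 13.50 = 1.68; fold change = 2^-1.68 = 0.312
PAX4: ΔΔCt = (26.44−16.68) − (28.01−15.80) = 9.76 − 12.21 = -2.45; fold change = 2^2.45 = 5.464
RUNX9 has the largest |ΔΔCt| = 3.77.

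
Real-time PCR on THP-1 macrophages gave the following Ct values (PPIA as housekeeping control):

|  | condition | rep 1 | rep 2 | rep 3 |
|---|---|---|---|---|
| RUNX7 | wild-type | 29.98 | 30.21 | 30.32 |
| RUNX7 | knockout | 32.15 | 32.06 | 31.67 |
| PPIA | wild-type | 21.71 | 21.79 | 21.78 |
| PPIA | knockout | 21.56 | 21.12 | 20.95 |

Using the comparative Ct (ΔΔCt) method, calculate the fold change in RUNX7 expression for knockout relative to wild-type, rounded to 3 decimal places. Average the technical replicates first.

0.198

Mean Ct: RUNX7 wild-type 30.170; RUNX7 knockout 31.960; PPIA wild-type 21.760; PPIA knockout 21.210
ΔCt(wild-type) = 30.170 − 21.760 = 8.410
ΔCt(knockout) = 31.960 − 21.210 = 10.750
ΔΔCt = 10.750 − 8.410 = 2.340
Fold change = 2^(−2.340) = 0.1975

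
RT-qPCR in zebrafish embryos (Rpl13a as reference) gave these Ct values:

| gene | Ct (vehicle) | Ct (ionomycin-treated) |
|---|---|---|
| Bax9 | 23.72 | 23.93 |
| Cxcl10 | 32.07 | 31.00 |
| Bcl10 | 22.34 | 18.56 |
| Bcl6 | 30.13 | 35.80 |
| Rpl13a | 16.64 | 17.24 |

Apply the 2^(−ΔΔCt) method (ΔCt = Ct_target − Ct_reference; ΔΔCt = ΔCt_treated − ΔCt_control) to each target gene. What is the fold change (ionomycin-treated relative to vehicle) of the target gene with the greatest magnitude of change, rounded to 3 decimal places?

Bax9: ΔΔCt = (23.93−17.24) − (23.72−16.64) = 6.69 − 7.08 = -0.39; fold change = 2^0.39 = 1.310
Cxcl10: ΔΔCt = (31.00−17.24) − (32.07−16.64) = 13.76 − 15.43 = -1.67; fold change = 2^1.67 = 3.182
Bcl10: ΔΔCt = (18.56−17.24) − (22.34−16.64) = 1.32 − 5.70 = -4.38; fold change = 2^4.38 = 20.821
Bcl6: ΔΔCt = (35.80−17.24) − (30.13−16.64) = 18.56 − 13.49 = 5.07; fold change = 2^-5.07 = 0.030
Bcl6 has the largest |ΔΔCt| = 5.07.

0.030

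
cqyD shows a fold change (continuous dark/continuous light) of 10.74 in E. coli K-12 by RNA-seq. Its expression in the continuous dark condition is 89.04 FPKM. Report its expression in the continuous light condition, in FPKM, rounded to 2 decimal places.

continuous light expression = 89.04 / 10.74 = 8.29

8.29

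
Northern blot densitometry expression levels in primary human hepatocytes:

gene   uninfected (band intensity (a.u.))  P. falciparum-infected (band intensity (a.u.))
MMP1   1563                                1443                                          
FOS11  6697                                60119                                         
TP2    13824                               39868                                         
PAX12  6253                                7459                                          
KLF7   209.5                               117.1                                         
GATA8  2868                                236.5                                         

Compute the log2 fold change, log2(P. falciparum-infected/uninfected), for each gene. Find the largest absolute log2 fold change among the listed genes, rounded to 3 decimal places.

3.600

log2(1443/1563) = -0.115  (MMP1)
log2(60119/6697) = 3.166  (FOS11)
log2(39868/13824) = 1.528  (TP2)
log2(7459/6253) = 0.254  (PAX12)
log2(117.1/209.5) = -0.839  (KLF7)
log2(236.5/2868) = -3.600  (GATA8)
The largest magnitude belongs to GATA8.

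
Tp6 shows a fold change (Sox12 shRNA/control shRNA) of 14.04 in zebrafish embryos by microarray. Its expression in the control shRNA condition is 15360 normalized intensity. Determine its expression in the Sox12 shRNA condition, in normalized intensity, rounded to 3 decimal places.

Sox12 shRNA expression = 15360 × 14.04 = 215654.400

215654.400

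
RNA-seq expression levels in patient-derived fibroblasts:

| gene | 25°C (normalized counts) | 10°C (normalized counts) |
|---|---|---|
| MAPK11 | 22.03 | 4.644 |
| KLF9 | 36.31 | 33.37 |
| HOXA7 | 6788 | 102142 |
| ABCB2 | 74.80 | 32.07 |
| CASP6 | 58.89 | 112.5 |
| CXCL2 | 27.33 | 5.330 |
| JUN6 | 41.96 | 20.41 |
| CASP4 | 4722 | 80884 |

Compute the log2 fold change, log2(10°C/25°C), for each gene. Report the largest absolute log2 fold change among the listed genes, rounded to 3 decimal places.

4.098

log2(4.644/22.03) = -2.246  (MAPK11)
log2(33.37/36.31) = -0.122  (KLF9)
log2(102142/6788) = 3.911  (HOXA7)
log2(32.07/74.80) = -1.222  (ABCB2)
log2(112.5/58.89) = 0.934  (CASP6)
log2(5.330/27.33) = -2.358  (CXCL2)
log2(20.41/41.96) = -1.040  (JUN6)
log2(80884/4722) = 4.098  (CASP4)
The largest magnitude belongs to CASP4.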